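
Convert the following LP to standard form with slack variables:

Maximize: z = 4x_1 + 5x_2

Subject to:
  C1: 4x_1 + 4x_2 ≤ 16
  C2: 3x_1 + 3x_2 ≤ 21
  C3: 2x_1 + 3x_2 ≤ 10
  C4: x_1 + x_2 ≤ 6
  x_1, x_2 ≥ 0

max z = 4x_1 + 5x_2

s.t.
  4x_1 + 4x_2 + s1 = 16
  3x_1 + 3x_2 + s2 = 21
  2x_1 + 3x_2 + s3 = 10
  x_1 + x_2 + s4 = 6
  x_1, x_2, s1, s2, s3, s4 ≥ 0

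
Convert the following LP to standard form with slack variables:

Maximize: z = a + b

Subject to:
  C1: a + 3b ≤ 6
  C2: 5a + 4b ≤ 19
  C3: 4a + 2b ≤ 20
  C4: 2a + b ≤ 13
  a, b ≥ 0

max z = a + b

s.t.
  a + 3b + s1 = 6
  5a + 4b + s2 = 19
  4a + 2b + s3 = 20
  2a + b + s4 = 13
  a, b, s1, s2, s3, s4 ≥ 0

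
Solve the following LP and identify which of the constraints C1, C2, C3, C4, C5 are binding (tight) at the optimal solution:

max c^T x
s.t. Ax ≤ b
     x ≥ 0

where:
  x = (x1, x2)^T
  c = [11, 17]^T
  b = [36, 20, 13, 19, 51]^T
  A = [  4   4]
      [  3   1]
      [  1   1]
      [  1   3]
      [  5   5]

At x1 = 4, x2 = 5, compute slack b - a·x for each constraint:
  C1: 36 − 36 = 0  (binding)
  C2: 20 − 17 = 3  (slack)
  C3: 13 − 9 = 4  (slack)
  C4: 19 − 19 = 0  (binding)
  C5: 51 − 45 = 6  (slack)

Optimal: x1 = 4, x2 = 5
Binding: C1, C4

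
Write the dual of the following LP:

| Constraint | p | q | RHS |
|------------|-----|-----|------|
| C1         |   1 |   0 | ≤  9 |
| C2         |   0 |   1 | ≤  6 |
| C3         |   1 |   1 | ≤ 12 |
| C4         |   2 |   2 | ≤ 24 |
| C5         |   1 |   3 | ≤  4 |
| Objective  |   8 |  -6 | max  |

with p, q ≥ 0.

Primal max cᵀx s.t. Ax ≤ b, x ≥ 0  →  Dual min bᵀy s.t. Aᵀy ≥ c, y ≥ 0.

Minimize: z = 9y1 + 6y2 + 12y3 + 24y4 + 4y5

Subject to:
  y1 + y3 + 2y4 + y5 ≥ 8
  y2 + y3 + 2y4 + 3y5 ≥ -6
  y1, y2, y3, y4, y5 ≥ 0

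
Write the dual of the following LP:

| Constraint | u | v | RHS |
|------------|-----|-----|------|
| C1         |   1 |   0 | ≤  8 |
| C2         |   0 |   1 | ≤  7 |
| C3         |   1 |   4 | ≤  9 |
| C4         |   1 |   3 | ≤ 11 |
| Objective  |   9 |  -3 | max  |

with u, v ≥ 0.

Primal max cᵀx s.t. Ax ≤ b, x ≥ 0  →  Dual min bᵀy s.t. Aᵀy ≥ c, y ≥ 0.

Minimize: z = 8y1 + 7y2 + 9y3 + 11y4

Subject to:
  y1 + y3 + y4 ≥ 9
  y2 + 4y3 + 3y4 ≥ -3
  y1, y2, y3, y4 ≥ 0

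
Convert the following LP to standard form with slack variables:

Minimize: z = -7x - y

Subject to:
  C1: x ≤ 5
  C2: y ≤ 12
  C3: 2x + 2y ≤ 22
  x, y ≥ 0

min z = -7x - y

s.t.
  x + s1 = 5
  y + s2 = 12
  2x + 2y + s3 = 22
  x, y, s1, s2, s3 ≥ 0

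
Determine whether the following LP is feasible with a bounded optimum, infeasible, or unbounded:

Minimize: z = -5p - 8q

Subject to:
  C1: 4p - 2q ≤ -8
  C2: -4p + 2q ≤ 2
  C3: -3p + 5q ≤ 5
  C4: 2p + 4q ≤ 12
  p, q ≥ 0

Infeasible (no feasible solution exists)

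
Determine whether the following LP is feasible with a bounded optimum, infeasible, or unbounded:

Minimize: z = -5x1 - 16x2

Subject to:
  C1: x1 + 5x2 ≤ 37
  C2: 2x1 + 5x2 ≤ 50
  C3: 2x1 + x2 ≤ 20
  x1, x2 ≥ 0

Feasible with a bounded optimal solution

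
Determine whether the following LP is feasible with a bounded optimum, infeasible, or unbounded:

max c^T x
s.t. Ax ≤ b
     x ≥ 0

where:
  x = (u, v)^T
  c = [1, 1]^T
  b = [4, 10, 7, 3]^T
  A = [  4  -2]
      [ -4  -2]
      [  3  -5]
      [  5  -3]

Unbounded (objective can increase without bound)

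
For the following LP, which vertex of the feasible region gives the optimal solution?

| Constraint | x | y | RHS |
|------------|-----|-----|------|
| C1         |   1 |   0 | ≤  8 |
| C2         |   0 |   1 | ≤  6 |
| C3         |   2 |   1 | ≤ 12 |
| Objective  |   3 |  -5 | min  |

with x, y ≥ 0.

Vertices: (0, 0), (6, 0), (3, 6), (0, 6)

Evaluate the objective at each vertex of the feasible region:
  z(0, 0) = 0
  z(6, 0) = 18
  z(3, 6) = -21
  z(0, 6) = -30  ←
The minimum is at x = 0, y = 6.

(0, 6)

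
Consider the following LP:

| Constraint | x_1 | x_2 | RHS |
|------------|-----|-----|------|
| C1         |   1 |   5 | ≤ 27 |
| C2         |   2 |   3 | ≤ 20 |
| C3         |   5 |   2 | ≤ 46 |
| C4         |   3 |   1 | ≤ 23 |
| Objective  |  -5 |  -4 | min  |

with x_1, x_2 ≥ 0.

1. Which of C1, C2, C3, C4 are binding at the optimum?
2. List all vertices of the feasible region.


1. C2, C4
2. (0, 0), (7.667, 0), (7, 2), (2.714, 4.857), (0, 5.4)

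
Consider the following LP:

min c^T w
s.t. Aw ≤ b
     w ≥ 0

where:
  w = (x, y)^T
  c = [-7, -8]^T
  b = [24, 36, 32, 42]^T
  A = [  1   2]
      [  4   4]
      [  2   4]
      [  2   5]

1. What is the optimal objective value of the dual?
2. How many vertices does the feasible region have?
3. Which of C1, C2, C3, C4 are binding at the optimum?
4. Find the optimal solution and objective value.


1. -70
2. 4
3. C2, C3
4. x = 2, y = 7, z = -70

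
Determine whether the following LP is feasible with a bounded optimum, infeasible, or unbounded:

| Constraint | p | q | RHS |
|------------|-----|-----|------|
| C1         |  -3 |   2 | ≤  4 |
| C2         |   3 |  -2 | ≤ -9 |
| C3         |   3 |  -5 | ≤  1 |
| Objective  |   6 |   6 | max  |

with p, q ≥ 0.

Infeasible (no feasible solution exists)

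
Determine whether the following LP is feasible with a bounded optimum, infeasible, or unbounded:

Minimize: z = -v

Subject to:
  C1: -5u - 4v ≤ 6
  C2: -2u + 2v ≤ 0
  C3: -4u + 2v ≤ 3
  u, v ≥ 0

Unbounded (objective can decrease without bound)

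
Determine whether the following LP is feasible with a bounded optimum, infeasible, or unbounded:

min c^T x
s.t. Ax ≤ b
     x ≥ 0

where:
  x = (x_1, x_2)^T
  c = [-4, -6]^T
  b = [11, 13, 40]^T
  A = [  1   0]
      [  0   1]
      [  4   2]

Feasible with a bounded optimal solution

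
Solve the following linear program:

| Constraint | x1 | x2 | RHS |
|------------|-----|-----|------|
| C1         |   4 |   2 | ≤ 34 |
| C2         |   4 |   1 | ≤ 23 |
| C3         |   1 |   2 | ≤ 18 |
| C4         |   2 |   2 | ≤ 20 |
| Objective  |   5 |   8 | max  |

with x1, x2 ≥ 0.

Evaluate the objective at each vertex of the feasible region:
  z(0, 0) = 0
  z(5.75, 0) = 28.75
  z(4.333, 5.667) = 67
  z(2, 8) = 74  ←
  z(0, 9) = 72
The maximum is at x1 = 2, x2 = 8.

x1 = 2, x2 = 8, z = 74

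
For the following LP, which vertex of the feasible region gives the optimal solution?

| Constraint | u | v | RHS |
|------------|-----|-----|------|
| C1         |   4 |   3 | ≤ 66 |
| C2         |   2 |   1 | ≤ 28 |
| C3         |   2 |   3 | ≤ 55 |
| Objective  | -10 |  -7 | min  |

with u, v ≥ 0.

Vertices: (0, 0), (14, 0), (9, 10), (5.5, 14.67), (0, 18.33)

Evaluate the objective at each vertex of the feasible region:
  z(0, 0) = 0
  z(14, 0) = -140
  z(9, 10) = -160  ←
  z(5.5, 14.67) = -157.7
  z(0, 18.33) = -128.3
The minimum is at u = 9, v = 10.

(9, 10)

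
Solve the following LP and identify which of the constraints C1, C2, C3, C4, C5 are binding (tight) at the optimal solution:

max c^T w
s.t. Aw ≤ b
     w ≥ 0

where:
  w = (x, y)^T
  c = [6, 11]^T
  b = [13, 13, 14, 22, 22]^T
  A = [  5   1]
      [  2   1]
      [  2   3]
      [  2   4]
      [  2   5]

At x = 1, y = 4, compute slack b - a·x for each constraint:
  C1: 13 − 9 = 4  (slack)
  C2: 13 − 6 = 7  (slack)
  C3: 14 − 14 = 0  (binding)
  C4: 22 − 18 = 4  (slack)
  C5: 22 − 22 = 0  (binding)

Optimal: x = 1, y = 4
Binding: C3, C5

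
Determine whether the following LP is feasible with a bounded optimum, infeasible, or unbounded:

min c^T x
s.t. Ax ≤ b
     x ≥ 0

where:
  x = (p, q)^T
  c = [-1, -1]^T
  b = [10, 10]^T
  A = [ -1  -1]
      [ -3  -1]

Unbounded (objective can decrease without bound)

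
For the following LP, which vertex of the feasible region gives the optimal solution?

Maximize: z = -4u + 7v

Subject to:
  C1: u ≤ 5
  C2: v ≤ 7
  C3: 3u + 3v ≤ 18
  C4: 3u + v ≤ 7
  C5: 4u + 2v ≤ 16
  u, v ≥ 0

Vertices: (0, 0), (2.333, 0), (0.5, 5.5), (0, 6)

Evaluate the objective at each vertex of the feasible region:
  z(0, 0) = 0
  z(2.333, 0) = -9.333
  z(0.5, 5.5) = 36.5
  z(0, 6) = 42  ←
The maximum is at u = 0, v = 6.

(0, 6)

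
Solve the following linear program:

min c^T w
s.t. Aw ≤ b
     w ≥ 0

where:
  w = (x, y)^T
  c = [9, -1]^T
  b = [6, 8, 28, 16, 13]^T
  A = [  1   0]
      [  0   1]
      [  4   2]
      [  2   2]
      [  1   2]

Evaluate the objective at each vertex of the feasible region:
  z(0, 0) = 0
  z(6, 0) = 54
  z(6, 2) = 52
  z(3, 5) = 22
  z(0, 6.5) = -6.5  ←
The minimum is at x = 0, y = 6.5.

x = 0, y = 6.5, z = -6.5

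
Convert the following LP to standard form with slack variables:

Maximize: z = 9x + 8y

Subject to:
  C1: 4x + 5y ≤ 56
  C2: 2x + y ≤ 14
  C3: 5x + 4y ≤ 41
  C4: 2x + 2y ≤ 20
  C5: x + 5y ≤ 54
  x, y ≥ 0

max z = 9x + 8y

s.t.
  4x + 5y + s1 = 56
  2x + y + s2 = 14
  5x + 4y + s3 = 41
  2x + 2y + s4 = 20
  x + 5y + s5 = 54
  x, y, s1, s2, s3, s4, s5 ≥ 0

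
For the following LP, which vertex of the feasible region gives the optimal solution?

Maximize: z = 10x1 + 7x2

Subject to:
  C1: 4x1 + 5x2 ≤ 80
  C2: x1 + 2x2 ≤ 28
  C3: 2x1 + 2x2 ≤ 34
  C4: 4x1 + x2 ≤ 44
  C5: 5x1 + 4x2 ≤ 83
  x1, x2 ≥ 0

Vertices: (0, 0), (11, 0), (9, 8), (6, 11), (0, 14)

Evaluate the objective at each vertex of the feasible region:
  z(0, 0) = 0
  z(11, 0) = 110
  z(9, 8) = 146  ←
  z(6, 11) = 137
  z(0, 14) = 98
The maximum is at x1 = 9, x2 = 8.

(9, 8)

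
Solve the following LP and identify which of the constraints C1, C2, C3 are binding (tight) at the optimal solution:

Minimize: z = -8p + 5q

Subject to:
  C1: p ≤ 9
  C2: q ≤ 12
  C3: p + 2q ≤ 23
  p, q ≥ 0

At p = 9, q = 0, compute slack b - a·x for each constraint:
  C1: 9 − 9 = 0  (binding)
  C2: 12 − 0 = 12  (slack)
  C3: 23 − 9 = 14  (slack)

Optimal: p = 9, q = 0
Binding: C1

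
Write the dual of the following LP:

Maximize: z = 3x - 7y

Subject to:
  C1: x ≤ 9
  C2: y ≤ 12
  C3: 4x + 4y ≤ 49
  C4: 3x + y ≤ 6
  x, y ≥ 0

Primal max cᵀx s.t. Ax ≤ b, x ≥ 0  →  Dual min bᵀy s.t. Aᵀy ≥ c, y ≥ 0.

Minimize: z = 9y1 + 12y2 + 49y3 + 6y4

Subject to:
  y1 + 4y3 + 3y4 ≥ 3
  y2 + 4y3 + y4 ≥ -7
  y1, y2, y3, y4 ≥ 0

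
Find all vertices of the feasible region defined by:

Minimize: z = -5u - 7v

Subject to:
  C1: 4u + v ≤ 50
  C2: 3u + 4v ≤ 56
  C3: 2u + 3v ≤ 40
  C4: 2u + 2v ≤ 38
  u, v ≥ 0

(0, 0), (12.5, 0), (11.08, 5.692), (8, 8), (0, 13.33)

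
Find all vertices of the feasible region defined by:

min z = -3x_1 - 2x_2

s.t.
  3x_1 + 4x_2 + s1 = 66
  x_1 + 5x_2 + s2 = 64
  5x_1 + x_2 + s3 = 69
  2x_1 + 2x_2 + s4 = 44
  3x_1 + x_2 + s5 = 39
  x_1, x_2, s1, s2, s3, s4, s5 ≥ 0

(0, 0), (13, 0), (10, 9), (6.727, 11.45), (0, 12.8)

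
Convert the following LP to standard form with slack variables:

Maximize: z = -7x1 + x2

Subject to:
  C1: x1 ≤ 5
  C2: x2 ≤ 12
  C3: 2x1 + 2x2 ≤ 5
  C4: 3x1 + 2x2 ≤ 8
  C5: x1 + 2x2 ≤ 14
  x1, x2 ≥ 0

max z = -7x1 + x2

s.t.
  x1 + s1 = 5
  x2 + s2 = 12
  2x1 + 2x2 + s3 = 5
  3x1 + 2x2 + s4 = 8
  x1 + 2x2 + s5 = 14
  x1, x2, s1, s2, s3, s4, s5 ≥ 0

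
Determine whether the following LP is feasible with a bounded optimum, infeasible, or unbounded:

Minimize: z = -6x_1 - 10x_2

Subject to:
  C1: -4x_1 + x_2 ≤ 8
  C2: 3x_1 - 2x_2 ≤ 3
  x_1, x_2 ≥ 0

Unbounded (objective can decrease without bound)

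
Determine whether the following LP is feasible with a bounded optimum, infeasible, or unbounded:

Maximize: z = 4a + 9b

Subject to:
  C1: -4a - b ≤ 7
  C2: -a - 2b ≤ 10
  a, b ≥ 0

Unbounded (objective can increase without bound)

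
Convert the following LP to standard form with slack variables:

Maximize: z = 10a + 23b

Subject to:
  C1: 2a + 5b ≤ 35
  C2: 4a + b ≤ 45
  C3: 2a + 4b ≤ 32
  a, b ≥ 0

max z = 10a + 23b

s.t.
  2a + 5b + s1 = 35
  4a + b + s2 = 45
  2a + 4b + s3 = 32
  a, b, s1, s2, s3 ≥ 0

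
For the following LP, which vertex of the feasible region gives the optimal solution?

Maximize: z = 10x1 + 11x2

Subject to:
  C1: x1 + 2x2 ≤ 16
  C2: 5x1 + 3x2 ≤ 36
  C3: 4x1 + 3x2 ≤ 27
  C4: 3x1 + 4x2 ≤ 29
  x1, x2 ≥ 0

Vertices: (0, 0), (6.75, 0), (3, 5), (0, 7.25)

Evaluate the objective at each vertex of the feasible region:
  z(0, 0) = 0
  z(6.75, 0) = 67.5
  z(3, 5) = 85  ←
  z(0, 7.25) = 79.75
The maximum is at x1 = 3, x2 = 5.

(3, 5)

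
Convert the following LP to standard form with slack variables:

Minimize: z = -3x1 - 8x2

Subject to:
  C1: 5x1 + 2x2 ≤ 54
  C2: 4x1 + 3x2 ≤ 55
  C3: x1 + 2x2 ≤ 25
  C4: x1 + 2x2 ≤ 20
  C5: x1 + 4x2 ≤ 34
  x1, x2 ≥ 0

min z = -3x1 - 8x2

s.t.
  5x1 + 2x2 + s1 = 54
  4x1 + 3x2 + s2 = 55
  x1 + 2x2 + s3 = 25
  x1 + 2x2 + s4 = 20
  x1 + 4x2 + s5 = 34
  x1, x2, s1, s2, s3, s4, s5 ≥ 0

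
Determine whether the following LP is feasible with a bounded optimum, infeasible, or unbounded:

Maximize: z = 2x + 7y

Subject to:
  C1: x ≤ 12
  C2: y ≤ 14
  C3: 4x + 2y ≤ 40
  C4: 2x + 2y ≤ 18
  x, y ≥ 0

Feasible with a bounded optimal solution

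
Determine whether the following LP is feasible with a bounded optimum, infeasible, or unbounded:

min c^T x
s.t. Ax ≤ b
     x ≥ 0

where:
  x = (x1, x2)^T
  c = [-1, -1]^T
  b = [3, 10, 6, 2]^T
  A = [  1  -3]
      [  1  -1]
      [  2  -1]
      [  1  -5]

Unbounded (objective can decrease without bound)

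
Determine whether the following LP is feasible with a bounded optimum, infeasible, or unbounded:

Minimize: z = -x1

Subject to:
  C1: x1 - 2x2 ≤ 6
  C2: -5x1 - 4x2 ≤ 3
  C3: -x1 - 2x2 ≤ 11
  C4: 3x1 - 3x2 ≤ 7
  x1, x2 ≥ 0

Unbounded (objective can decrease without bound)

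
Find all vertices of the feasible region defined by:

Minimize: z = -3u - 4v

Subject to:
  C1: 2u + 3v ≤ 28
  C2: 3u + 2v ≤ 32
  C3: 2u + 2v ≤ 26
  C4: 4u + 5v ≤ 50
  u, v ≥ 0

(0, 0), (10.67, 0), (8.571, 3.143), (5, 6), (0, 9.333)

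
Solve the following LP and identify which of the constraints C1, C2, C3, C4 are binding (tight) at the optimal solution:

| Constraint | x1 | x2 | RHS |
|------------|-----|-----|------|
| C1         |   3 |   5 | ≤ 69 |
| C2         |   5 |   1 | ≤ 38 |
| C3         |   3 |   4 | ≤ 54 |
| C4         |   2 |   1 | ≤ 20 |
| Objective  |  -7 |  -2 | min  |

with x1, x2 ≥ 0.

At x1 = 6, x2 = 8, compute slack b - a·x for each constraint:
  C1: 69 − 58 = 11  (slack)
  C2: 38 − 38 = 0  (binding)
  C3: 54 − 50 = 4  (slack)
  C4: 20 − 20 = 0  (binding)

Optimal: x1 = 6, x2 = 8
Binding: C2, C4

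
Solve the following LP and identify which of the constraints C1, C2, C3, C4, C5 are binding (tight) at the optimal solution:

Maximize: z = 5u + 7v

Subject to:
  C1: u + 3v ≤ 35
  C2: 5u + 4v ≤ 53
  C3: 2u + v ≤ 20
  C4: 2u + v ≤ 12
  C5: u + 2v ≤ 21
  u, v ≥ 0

At u = 1, v = 10, compute slack b - a·x for each constraint:
  C1: 35 − 31 = 4  (slack)
  C2: 53 − 45 = 8  (slack)
  C3: 20 − 12 = 8  (slack)
  C4: 12 − 12 = 0  (binding)
  C5: 21 − 21 = 0  (binding)

Optimal: u = 1, v = 10
Binding: C4, C5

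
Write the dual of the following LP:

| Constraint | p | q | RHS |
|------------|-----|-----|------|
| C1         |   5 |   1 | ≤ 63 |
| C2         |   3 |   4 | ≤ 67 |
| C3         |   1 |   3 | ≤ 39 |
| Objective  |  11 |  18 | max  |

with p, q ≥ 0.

Primal max cᵀx s.t. Ax ≤ b, x ≥ 0  →  Dual min bᵀy s.t. Aᵀy ≥ c, y ≥ 0.

Minimize: z = 63y1 + 67y2 + 39y3

Subject to:
  5y1 + 3y2 + y3 ≥ 11
  y1 + 4y2 + 3y3 ≥ 18
  y1, y2, y3 ≥ 0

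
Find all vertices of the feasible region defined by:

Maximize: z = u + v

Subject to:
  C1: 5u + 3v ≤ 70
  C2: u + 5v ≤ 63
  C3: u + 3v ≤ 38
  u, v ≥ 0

(0, 0), (14, 0), (8, 10), (0.5, 12.5), (0, 12.6)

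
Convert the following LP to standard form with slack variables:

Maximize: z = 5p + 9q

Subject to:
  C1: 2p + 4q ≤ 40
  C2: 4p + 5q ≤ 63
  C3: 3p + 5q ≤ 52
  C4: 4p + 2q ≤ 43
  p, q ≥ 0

max z = 5p + 9q

s.t.
  2p + 4q + s1 = 40
  4p + 5q + s2 = 63
  3p + 5q + s3 = 52
  4p + 2q + s4 = 43
  p, q, s1, s2, s3, s4 ≥ 0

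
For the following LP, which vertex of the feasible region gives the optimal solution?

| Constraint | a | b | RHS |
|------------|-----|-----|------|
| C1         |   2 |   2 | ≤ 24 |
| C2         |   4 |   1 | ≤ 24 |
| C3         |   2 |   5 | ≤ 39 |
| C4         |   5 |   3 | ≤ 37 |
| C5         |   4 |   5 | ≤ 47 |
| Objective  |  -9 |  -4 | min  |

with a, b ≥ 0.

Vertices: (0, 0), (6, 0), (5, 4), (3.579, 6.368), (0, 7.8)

Evaluate the objective at each vertex of the feasible region:
  z(0, 0) = 0
  z(6, 0) = -54
  z(5, 4) = -61  ←
  z(3.579, 6.368) = -57.68
  z(0, 7.8) = -31.2
The minimum is at a = 5, b = 4.

(5, 4)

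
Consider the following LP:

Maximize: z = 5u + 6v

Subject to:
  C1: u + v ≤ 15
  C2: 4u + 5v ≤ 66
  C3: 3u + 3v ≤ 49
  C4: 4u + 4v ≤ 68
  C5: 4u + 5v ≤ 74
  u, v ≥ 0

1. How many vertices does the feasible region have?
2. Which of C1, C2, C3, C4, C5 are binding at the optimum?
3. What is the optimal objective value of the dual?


1. 4
2. C1, C2
3. 81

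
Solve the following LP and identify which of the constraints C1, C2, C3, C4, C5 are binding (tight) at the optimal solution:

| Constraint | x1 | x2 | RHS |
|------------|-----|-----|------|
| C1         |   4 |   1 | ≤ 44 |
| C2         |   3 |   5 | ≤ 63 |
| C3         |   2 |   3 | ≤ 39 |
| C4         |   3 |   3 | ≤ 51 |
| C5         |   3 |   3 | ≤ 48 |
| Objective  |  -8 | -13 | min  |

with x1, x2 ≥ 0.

At x1 = 6, x2 = 9, compute slack b - a·x for each constraint:
  C1: 44 − 33 = 11  (slack)
  C2: 63 − 63 = 0  (binding)
  C3: 39 − 39 = 0  (binding)
  C4: 51 − 45 = 6  (slack)
  C5: 48 − 45 = 3  (slack)

Optimal: x1 = 6, x2 = 9
Binding: C2, C3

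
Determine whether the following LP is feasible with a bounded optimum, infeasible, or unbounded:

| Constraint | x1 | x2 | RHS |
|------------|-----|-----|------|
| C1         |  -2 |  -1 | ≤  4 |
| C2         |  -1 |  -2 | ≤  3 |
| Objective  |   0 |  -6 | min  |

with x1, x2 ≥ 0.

Unbounded (objective can decrease without bound)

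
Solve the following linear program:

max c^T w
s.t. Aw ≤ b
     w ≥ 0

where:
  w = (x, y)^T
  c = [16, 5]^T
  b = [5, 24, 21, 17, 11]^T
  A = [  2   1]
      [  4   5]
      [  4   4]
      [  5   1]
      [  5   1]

Evaluate the objective at each vertex of the feasible region:
  z(0, 0) = 0
  z(2.2, 0) = 35.2
  z(2, 1) = 37  ←
  z(0.1667, 4.667) = 26
  z(0, 4.8) = 24
The maximum is at x = 2, y = 1.

x = 2, y = 1, z = 37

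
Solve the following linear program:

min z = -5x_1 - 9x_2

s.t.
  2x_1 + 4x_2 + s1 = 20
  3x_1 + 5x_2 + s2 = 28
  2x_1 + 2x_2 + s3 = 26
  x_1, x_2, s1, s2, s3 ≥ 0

Evaluate the objective at each vertex of the feasible region:
  z(0, 0) = 0
  z(9.333, 0) = -46.67
  z(6, 2) = -48  ←
  z(0, 5) = -45
The minimum is at x_1 = 6, x_2 = 2.

x_1 = 6, x_2 = 2, z = -48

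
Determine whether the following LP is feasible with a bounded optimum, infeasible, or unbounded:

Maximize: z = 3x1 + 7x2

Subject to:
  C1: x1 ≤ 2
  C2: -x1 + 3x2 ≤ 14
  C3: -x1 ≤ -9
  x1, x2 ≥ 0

Infeasible (no feasible solution exists)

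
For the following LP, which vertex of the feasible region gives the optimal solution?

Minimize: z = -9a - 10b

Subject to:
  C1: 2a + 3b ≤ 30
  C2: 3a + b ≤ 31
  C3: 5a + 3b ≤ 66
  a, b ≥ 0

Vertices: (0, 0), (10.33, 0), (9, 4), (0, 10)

Evaluate the objective at each vertex of the feasible region:
  z(0, 0) = 0
  z(10.33, 0) = -93
  z(9, 4) = -121  ←
  z(0, 10) = -100
The minimum is at a = 9, b = 4.

(9, 4)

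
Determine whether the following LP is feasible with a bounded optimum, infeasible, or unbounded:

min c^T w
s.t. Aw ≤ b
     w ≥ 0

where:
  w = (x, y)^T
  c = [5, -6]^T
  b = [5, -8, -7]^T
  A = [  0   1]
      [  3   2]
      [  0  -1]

Infeasible (no feasible solution exists)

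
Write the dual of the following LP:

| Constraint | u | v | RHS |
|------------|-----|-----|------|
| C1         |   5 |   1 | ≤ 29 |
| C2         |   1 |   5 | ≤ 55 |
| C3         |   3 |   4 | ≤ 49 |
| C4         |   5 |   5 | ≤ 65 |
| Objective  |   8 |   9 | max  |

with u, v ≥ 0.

Primal max cᵀx s.t. Ax ≤ b, x ≥ 0  →  Dual min bᵀy s.t. Aᵀy ≥ c, y ≥ 0.

Minimize: z = 29y1 + 55y2 + 49y3 + 65y4

Subject to:
  5y1 + y2 + 3y3 + 5y4 ≥ 8
  y1 + 5y2 + 4y3 + 5y4 ≥ 9
  y1, y2, y3, y4 ≥ 0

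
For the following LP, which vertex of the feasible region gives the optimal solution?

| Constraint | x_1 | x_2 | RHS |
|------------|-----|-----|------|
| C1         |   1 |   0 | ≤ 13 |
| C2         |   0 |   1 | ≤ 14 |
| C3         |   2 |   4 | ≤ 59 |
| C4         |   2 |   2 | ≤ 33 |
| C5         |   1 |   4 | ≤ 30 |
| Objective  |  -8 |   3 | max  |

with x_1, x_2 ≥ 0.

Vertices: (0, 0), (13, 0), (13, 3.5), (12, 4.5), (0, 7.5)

Evaluate the objective at each vertex of the feasible region:
  z(0, 0) = 0
  z(13, 0) = -104
  z(13, 3.5) = -93.5
  z(12, 4.5) = -82.5
  z(0, 7.5) = 22.5  ←
The maximum is at x_1 = 0, x_2 = 7.5.

(0, 7.5)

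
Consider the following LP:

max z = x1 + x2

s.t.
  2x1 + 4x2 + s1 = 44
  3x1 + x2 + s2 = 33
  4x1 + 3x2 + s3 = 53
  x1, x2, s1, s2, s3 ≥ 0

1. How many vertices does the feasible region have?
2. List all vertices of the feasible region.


1. 5
2. (0, 0), (11, 0), (9.2, 5.4), (8, 7), (0, 11)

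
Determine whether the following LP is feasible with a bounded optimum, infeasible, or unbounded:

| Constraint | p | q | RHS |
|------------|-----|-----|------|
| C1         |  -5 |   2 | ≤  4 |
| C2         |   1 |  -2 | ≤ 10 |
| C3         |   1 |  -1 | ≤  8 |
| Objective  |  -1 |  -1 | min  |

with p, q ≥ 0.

Unbounded (objective can decrease without bound)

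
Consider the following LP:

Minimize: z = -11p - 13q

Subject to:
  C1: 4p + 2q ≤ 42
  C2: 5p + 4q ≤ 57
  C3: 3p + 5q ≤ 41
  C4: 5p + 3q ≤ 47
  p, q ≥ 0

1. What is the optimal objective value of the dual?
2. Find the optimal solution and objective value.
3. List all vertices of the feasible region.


1. -129
2. p = 7, q = 4, z = -129
3. (0, 0), (9.4, 0), (7, 4), (0, 8.2)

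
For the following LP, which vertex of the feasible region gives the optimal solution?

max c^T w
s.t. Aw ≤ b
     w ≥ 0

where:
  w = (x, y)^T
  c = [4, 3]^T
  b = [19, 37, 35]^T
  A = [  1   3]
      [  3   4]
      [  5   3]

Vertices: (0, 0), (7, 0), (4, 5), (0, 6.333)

Evaluate the objective at each vertex of the feasible region:
  z(0, 0) = 0
  z(7, 0) = 28
  z(4, 5) = 31  ←
  z(0, 6.333) = 19
The maximum is at x = 4, y = 5.

(4, 5)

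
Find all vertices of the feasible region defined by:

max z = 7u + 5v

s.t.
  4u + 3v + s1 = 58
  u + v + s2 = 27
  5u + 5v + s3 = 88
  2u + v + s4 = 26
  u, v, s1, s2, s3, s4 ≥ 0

(0, 0), (13, 0), (10, 6), (5.2, 12.4), (0, 17.6)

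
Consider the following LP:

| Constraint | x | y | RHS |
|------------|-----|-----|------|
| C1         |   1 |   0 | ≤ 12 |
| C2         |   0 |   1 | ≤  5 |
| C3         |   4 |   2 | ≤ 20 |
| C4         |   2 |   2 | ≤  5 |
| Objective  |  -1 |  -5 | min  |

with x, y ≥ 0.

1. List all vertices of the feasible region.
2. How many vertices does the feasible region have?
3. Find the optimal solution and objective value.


1. (0, 0), (2.5, 0), (0, 2.5)
2. 3
3. x = 0, y = 2.5, z = -12.5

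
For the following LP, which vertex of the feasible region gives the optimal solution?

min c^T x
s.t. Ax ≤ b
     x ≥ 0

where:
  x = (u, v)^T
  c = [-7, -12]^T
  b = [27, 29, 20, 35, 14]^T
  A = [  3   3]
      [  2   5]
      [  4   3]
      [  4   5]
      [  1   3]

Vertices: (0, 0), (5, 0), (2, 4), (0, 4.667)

Evaluate the objective at each vertex of the feasible region:
  z(0, 0) = 0
  z(5, 0) = -35
  z(2, 4) = -62  ←
  z(0, 4.667) = -56
The minimum is at u = 2, v = 4.

(2, 4)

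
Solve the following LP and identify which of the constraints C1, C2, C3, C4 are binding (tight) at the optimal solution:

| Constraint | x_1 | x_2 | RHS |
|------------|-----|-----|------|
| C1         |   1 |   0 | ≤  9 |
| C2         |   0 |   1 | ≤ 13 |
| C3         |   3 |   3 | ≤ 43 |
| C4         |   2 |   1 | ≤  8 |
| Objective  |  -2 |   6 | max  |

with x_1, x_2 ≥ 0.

At x_1 = 0, x_2 = 8, compute slack b - a·x for each constraint:
  C1: 9 − 0 = 9  (slack)
  C2: 13 − 8 = 5  (slack)
  C3: 43 − 24 = 19  (slack)
  C4: 8 − 8 = 0  (binding)

Optimal: x_1 = 0, x_2 = 8
Binding: C4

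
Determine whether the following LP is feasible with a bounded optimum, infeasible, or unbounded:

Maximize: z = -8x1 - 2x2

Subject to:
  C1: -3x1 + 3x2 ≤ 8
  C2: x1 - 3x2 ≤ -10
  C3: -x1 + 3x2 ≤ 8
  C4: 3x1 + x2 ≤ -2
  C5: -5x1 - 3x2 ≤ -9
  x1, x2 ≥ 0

Infeasible (no feasible solution exists)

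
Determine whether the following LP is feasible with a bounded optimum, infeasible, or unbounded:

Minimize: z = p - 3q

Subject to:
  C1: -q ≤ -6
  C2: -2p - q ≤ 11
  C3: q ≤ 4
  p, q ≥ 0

Infeasible (no feasible solution exists)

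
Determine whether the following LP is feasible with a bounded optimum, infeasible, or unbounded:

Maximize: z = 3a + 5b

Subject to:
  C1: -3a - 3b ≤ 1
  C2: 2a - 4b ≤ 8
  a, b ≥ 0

Unbounded (objective can increase without bound)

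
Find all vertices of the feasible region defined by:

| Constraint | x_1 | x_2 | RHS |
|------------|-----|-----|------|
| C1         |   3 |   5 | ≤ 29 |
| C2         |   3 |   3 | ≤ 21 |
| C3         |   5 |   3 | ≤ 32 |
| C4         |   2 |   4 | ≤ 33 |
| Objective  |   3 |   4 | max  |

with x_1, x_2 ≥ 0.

(0, 0), (6.4, 0), (5.5, 1.5), (3, 4), (0, 5.8)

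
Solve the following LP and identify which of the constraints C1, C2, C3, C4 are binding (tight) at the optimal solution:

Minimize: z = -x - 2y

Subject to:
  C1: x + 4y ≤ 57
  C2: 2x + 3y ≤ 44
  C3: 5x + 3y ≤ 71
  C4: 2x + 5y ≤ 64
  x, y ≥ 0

At x = 7, y = 10, compute slack b - a·x for each constraint:
  C1: 57 − 47 = 10  (slack)
  C2: 44 − 44 = 0  (binding)
  C3: 71 − 65 = 6  (slack)
  C4: 64 − 64 = 0  (binding)

Optimal: x = 7, y = 10
Binding: C2, C4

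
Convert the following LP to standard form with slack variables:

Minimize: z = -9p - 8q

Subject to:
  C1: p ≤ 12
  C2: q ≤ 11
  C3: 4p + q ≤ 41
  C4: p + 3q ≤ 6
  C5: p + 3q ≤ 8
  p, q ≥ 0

min z = -9p - 8q

s.t.
  p + s1 = 12
  q + s2 = 11
  4p + q + s3 = 41
  p + 3q + s4 = 6
  p + 3q + s5 = 8
  p, q, s1, s2, s3, s4, s5 ≥ 0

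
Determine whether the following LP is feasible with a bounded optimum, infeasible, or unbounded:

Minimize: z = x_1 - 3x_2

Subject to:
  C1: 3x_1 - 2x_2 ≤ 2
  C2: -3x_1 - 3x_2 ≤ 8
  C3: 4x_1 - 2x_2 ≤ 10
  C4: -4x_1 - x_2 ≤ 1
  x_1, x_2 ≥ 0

Unbounded (objective can decrease without bound)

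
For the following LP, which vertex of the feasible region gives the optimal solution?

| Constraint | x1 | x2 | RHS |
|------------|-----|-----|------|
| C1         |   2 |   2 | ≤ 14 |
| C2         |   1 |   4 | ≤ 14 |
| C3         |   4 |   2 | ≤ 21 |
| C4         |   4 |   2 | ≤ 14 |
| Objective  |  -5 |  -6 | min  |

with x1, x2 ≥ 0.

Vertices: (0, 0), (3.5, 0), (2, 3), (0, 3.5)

Evaluate the objective at each vertex of the feasible region:
  z(0, 0) = 0
  z(3.5, 0) = -17.5
  z(2, 3) = -28  ←
  z(0, 3.5) = -21
The minimum is at x1 = 2, x2 = 3.

(2, 3)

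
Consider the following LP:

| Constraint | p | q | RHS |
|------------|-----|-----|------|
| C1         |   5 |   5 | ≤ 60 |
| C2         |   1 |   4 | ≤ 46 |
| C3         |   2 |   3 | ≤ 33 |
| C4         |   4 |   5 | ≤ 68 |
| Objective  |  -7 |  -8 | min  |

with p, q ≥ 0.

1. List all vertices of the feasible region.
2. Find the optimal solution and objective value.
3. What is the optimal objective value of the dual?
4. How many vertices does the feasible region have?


1. (0, 0), (12, 0), (3, 9), (0, 11)
2. p = 3, q = 9, z = -93
3. -93
4. 4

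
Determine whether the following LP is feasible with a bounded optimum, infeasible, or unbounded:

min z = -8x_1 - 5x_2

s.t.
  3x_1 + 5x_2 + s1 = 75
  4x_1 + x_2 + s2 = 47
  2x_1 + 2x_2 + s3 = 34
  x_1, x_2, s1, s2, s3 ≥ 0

Feasible with a bounded optimal solution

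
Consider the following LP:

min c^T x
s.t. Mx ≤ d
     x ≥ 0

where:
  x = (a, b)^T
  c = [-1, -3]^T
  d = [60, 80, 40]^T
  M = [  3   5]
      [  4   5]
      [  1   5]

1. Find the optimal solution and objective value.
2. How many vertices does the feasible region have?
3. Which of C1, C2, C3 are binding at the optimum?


1. a = 10, b = 6, z = -28
2. 4
3. C1, C3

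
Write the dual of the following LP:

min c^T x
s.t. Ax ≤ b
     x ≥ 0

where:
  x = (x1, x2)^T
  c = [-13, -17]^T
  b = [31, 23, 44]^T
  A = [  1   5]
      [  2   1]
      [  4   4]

Primal min cᵀx s.t. Ax ≤ b, x ≥ 0  →  Dual max −bᵀy s.t. Aᵀy ≥ −c, y ≥ 0.

Maximize: z = -31y1 - 23y2 - 44y3

Subject to:
  y1 + 2y2 + 4y3 ≥ 13
  5y1 + y2 + 4y3 ≥ 17
  y1, y2, y3 ≥ 0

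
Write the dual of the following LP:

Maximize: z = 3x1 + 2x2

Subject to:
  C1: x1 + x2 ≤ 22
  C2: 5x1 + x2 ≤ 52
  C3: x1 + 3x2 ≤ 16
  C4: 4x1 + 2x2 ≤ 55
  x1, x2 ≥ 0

Primal max cᵀx s.t. Ax ≤ b, x ≥ 0  →  Dual min bᵀy s.t. Aᵀy ≥ c, y ≥ 0.

Minimize: z = 22y1 + 52y2 + 16y3 + 55y4

Subject to:
  y1 + 5y2 + y3 + 4y4 ≥ 3
  y1 + y2 + 3y3 + 2y4 ≥ 2
  y1, y2, y3, y4 ≥ 0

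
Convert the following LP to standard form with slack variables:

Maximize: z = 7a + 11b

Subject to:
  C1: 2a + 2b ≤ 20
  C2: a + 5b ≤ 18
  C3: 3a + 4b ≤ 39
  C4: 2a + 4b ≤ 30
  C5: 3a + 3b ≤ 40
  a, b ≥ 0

max z = 7a + 11b

s.t.
  2a + 2b + s1 = 20
  a + 5b + s2 = 18
  3a + 4b + s3 = 39
  2a + 4b + s4 = 30
  3a + 3b + s5 = 40
  a, b, s1, s2, s3, s4, s5 ≥ 0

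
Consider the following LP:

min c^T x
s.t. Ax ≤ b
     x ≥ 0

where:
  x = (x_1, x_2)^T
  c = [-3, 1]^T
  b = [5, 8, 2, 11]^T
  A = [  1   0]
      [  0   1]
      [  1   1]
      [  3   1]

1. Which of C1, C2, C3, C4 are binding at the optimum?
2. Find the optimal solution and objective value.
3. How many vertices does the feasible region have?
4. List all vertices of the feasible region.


1. C3
2. x_1 = 2, x_2 = 0, z = -6
3. 3
4. (0, 0), (2, 0), (0, 2)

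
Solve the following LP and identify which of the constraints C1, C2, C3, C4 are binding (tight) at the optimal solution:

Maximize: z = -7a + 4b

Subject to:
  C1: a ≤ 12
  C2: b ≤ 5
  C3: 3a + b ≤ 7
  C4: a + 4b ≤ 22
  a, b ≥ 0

At a = 0, b = 5, compute slack b - a·x for each constraint:
  C1: 12 − 0 = 12  (slack)
  C2: 5 − 5 = 0  (binding)
  C3: 7 − 5 = 2  (slack)
  C4: 22 − 20 = 2  (slack)

Optimal: a = 0, b = 5
Binding: C2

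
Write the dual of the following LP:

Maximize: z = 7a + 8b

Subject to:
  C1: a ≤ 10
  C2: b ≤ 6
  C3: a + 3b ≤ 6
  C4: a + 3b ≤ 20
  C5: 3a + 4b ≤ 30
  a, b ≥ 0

Primal max cᵀx s.t. Ax ≤ b, x ≥ 0  →  Dual min bᵀy s.t. Aᵀy ≥ c, y ≥ 0.

Minimize: z = 10y1 + 6y2 + 6y3 + 20y4 + 30y5

Subject to:
  y1 + y3 + y4 + 3y5 ≥ 7
  y2 + 3y3 + 3y4 + 4y5 ≥ 8
  y1, y2, y3, y4, y5 ≥ 0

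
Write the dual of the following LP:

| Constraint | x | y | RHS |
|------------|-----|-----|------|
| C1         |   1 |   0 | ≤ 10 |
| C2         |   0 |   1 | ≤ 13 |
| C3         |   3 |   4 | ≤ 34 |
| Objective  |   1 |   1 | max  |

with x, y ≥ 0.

Primal max cᵀx s.t. Ax ≤ b, x ≥ 0  →  Dual min bᵀy s.t. Aᵀy ≥ c, y ≥ 0.

Minimize: z = 10y1 + 13y2 + 34y3

Subject to:
  y1 + 3y3 ≥ 1
  y2 + 4y3 ≥ 1
  y1, y2, y3 ≥ 0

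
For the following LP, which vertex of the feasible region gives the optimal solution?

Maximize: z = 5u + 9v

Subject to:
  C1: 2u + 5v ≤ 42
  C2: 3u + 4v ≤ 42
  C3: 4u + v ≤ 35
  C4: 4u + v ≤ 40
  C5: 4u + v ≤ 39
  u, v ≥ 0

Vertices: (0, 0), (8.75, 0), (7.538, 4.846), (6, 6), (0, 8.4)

Evaluate the objective at each vertex of the feasible region:
  z(0, 0) = 0
  z(8.75, 0) = 43.75
  z(7.538, 4.846) = 81.31
  z(6, 6) = 84  ←
  z(0, 8.4) = 75.6
The maximum is at u = 6, v = 6.

(6, 6)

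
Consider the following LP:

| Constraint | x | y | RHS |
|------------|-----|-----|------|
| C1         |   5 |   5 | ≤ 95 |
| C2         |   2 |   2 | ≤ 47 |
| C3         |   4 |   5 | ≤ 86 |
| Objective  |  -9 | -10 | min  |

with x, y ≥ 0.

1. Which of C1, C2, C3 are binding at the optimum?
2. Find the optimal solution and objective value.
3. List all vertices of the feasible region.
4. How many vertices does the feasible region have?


1. C1, C3
2. x = 9, y = 10, z = -181
3. (0, 0), (19, 0), (9, 10), (0, 17.2)
4. 4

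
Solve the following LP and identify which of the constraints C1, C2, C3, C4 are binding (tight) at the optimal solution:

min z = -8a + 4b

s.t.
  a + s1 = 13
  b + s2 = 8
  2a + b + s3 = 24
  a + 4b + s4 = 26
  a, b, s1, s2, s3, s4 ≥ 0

At a = 12, b = 0, compute slack b - a·x for each constraint:
  C1: 13 − 12 = 1  (slack)
  C2: 8 − 0 = 8  (slack)
  C3: 24 − 24 = 0  (binding)
  C4: 26 − 12 = 14  (slack)

Optimal: a = 12, b = 0
Binding: C3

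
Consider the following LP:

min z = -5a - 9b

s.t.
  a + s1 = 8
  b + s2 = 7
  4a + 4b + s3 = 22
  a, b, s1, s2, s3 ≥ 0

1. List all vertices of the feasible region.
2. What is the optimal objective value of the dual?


1. (0, 0), (5.5, 0), (0, 5.5)
2. -49.5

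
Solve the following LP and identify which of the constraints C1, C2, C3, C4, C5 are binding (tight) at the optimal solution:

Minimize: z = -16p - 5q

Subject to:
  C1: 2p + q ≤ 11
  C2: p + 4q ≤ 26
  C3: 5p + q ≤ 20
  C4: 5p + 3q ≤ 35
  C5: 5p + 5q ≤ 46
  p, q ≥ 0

At p = 3, q = 5, compute slack b - a·x for each constraint:
  C1: 11 − 11 = 0  (binding)
  C2: 26 − 23 = 3  (slack)
  C3: 20 − 20 = 0  (binding)
  C4: 35 − 30 = 5  (slack)
  C5: 46 − 40 = 6  (slack)

Optimal: p = 3, q = 5
Binding: C1, C3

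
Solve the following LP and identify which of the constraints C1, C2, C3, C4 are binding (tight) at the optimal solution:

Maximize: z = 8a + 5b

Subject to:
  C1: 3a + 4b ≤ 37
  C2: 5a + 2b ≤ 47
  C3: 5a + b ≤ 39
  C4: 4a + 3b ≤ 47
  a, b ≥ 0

At a = 7, b = 4, compute slack b - a·x for each constraint:
  C1: 37 − 37 = 0  (binding)
  C2: 47 − 43 = 4  (slack)
  C3: 39 − 39 = 0  (binding)
  C4: 47 − 40 = 7  (slack)

Optimal: a = 7, b = 4
Binding: C1, C3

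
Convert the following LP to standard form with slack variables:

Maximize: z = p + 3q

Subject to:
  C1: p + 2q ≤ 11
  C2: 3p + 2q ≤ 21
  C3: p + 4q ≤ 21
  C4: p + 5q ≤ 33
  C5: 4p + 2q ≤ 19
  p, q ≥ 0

max z = p + 3q

s.t.
  p + 2q + s1 = 11
  3p + 2q + s2 = 21
  p + 4q + s3 = 21
  p + 5q + s4 = 33
  4p + 2q + s5 = 19
  p, q, s1, s2, s3, s4, s5 ≥ 0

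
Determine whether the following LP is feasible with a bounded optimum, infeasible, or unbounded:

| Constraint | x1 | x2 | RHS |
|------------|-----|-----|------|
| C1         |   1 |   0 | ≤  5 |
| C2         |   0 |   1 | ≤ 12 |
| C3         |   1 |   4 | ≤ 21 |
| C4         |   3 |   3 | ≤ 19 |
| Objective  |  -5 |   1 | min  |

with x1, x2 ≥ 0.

Feasible with a bounded optimal solution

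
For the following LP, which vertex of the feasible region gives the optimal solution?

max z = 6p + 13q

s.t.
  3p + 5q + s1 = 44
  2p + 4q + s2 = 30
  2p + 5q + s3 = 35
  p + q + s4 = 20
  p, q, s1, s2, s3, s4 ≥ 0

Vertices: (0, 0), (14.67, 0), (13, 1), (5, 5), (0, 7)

Evaluate the objective at each vertex of the feasible region:
  z(0, 0) = 0
  z(14.67, 0) = 88
  z(13, 1) = 91
  z(5, 5) = 95  ←
  z(0, 7) = 91
The maximum is at p = 5, q = 5.

(5, 5)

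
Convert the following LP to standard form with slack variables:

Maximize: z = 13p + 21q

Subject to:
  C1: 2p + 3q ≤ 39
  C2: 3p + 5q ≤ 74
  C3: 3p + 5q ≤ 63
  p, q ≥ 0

max z = 13p + 21q

s.t.
  2p + 3q + s1 = 39
  3p + 5q + s2 = 74
  3p + 5q + s3 = 63
  p, q, s1, s2, s3 ≥ 0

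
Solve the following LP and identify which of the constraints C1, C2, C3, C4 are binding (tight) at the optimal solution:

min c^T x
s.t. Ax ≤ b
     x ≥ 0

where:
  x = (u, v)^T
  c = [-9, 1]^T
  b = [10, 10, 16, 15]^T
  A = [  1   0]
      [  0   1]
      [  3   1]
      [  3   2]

At u = 5, v = 0, compute slack b - a·x for each constraint:
  C1: 10 − 5 = 5  (slack)
  C2: 10 − 0 = 10  (slack)
  C3: 16 − 15 = 1  (slack)
  C4: 15 − 15 = 0  (binding)

Optimal: u = 5, v = 0
Binding: C4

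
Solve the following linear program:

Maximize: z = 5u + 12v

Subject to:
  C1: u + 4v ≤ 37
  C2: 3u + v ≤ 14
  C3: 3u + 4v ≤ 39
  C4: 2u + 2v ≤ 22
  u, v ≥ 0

Evaluate the objective at each vertex of the feasible region:
  z(0, 0) = 0
  z(4.667, 0) = 23.33
  z(1.889, 8.333) = 109.4
  z(1, 9) = 113  ←
  z(0, 9.25) = 111
The maximum is at u = 1, v = 9.

u = 1, v = 9, z = 113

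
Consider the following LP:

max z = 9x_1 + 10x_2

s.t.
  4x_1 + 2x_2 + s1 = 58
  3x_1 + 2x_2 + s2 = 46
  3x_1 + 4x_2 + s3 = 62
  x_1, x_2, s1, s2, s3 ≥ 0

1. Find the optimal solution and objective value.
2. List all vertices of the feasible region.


1. x_1 = 10, x_2 = 8, z = 170
2. (0, 0), (14.5, 0), (12, 5), (10, 8), (0, 15.5)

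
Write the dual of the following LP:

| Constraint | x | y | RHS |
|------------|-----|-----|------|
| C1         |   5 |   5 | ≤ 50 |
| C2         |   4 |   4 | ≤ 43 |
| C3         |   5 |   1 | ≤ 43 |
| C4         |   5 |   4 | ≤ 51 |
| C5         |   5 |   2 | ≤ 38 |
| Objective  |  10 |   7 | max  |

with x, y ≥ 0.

Primal max cᵀx s.t. Ax ≤ b, x ≥ 0  →  Dual min bᵀy s.t. Aᵀy ≥ c, y ≥ 0.

Minimize: z = 50y1 + 43y2 + 43y3 + 51y4 + 38y5

Subject to:
  5y1 + 4y2 + 5y3 + 5y4 + 5y5 ≥ 10
  5y1 + 4y2 + y3 + 4y4 + 2y5 ≥ 7
  y1, y2, y3, y4, y5 ≥ 0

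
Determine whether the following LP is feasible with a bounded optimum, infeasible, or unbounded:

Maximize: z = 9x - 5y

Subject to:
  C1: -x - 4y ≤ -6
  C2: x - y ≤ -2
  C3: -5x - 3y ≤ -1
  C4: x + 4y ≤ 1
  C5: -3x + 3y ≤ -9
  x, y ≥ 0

Infeasible (no feasible solution exists)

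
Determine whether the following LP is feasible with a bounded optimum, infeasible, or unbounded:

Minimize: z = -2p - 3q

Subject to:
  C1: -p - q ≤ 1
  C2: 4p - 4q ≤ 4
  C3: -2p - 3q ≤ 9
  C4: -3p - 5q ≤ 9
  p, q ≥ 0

Unbounded (objective can decrease without bound)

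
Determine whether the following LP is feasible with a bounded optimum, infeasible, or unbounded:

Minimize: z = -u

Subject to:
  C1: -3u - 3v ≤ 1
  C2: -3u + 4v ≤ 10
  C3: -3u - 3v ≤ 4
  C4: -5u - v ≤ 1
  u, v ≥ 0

Unbounded (objective can decrease without bound)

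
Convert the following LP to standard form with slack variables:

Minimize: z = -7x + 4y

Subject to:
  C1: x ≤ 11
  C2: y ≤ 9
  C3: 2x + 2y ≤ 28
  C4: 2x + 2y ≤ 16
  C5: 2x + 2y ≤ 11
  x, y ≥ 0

min z = -7x + 4y

s.t.
  x + s1 = 11
  y + s2 = 9
  2x + 2y + s3 = 28
  2x + 2y + s4 = 16
  2x + 2y + s5 = 11
  x, y, s1, s2, s3, s4, s5 ≥ 0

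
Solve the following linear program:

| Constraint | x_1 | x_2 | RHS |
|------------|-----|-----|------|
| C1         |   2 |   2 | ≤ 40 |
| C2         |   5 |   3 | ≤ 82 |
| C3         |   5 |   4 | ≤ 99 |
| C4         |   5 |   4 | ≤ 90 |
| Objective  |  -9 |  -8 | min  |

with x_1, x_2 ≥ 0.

Evaluate the objective at each vertex of the feasible region:
  z(0, 0) = 0
  z(16.4, 0) = -147.6
  z(11.6, 8) = -168.4
  z(10, 10) = -170  ←
  z(0, 20) = -160
The minimum is at x_1 = 10, x_2 = 10.

x_1 = 10, x_2 = 10, z = -170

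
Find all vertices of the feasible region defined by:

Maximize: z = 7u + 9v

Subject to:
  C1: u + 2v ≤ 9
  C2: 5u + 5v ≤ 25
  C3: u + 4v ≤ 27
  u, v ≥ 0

(0, 0), (5, 0), (1, 4), (0, 4.5)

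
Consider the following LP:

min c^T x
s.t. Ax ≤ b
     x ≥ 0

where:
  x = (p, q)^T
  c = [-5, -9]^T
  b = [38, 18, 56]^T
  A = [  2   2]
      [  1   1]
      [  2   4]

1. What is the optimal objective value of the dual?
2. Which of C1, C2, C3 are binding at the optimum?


1. -130
2. C2, C3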